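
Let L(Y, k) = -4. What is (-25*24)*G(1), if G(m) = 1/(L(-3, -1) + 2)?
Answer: 300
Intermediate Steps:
G(m) = -½ (G(m) = 1/(-4 + 2) = 1/(-2) = -½)
(-25*24)*G(1) = -25*24*(-½) = -600*(-½) = 300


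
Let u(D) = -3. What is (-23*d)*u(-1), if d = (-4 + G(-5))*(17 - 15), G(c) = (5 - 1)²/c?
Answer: -4968/5 ≈ -993.60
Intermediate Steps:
G(c) = 16/c (G(c) = 4²/c = 16/c)
d = -72/5 (d = (-4 + 16/(-5))*(17 - 15) = (-4 + 16*(-⅕))*2 = (-4 - 16/5)*2 = -36/5*2 = -72/5 ≈ -14.400)
(-23*d)*u(-1) = -23*(-72/5)*(-3) = (1656/5)*(-3) = -4968/5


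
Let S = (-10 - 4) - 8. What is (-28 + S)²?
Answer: 2500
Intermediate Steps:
S = -22 (S = -14 - 8 = -22)
(-28 + S)² = (-28 - 22)² = (-50)² = 2500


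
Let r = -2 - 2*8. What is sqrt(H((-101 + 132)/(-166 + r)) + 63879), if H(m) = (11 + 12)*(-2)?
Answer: sqrt(63833) ≈ 252.65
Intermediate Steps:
r = -18 (r = -2 - 16 = -18)
H(m) = -46 (H(m) = 23*(-2) = -46)
sqrt(H((-101 + 132)/(-166 + r)) + 63879) = sqrt(-46 + 63879) = sqrt(63833)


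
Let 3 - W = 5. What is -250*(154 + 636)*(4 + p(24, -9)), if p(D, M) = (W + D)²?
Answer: -96380000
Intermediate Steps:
W = -2 (W = 3 - 1*5 = 3 - 5 = -2)
p(D, M) = (-2 + D)²
-250*(154 + 636)*(4 + p(24, -9)) = -250*(154 + 636)*(4 + (-2 + 24)²) = -197500*(4 + 22²) = -197500*(4 + 484) = -197500*488 = -250*385520 = -96380000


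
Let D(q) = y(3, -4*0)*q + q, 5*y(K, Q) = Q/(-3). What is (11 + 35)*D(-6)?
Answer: -276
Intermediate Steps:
y(K, Q) = -Q/15 (y(K, Q) = (Q/(-3))/5 = (Q*(-⅓))/5 = (-Q/3)/5 = -Q/15)
D(q) = q (D(q) = (-(-4)*0/15)*q + q = (-1/15*0)*q + q = 0*q + q = 0 + q = q)
(11 + 35)*D(-6) = (11 + 35)*(-6) = 46*(-6) = -276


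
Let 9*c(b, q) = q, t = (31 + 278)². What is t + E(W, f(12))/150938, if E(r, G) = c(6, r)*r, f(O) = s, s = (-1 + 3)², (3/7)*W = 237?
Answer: 129705706411/1358442 ≈ 95481.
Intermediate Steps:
W = 553 (W = (7/3)*237 = 553)
t = 95481 (t = 309² = 95481)
s = 4 (s = 2² = 4)
f(O) = 4
c(b, q) = q/9
E(r, G) = r²/9 (E(r, G) = (r/9)*r = r²/9)
t + E(W, f(12))/150938 = 95481 + ((⅑)*553²)/150938 = 95481 + ((⅑)*305809)*(1/150938) = 95481 + (305809/9)*(1/150938) = 95481 + 305809/1358442 = 129705706411/1358442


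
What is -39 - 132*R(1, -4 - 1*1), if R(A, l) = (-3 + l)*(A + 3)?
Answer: 4185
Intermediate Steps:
R(A, l) = (-3 + l)*(3 + A)
-39 - 132*R(1, -4 - 1*1) = -39 - 132*(-9 - 3*1 + 3*(-4 - 1*1) + 1*(-4 - 1*1)) = -39 - 132*(-9 - 3 + 3*(-4 - 1) + 1*(-4 - 1)) = -39 - 132*(-9 - 3 + 3*(-5) + 1*(-5)) = -39 - 132*(-9 - 3 - 15 - 5) = -39 - 132*(-32) = -39 + 4224 = 4185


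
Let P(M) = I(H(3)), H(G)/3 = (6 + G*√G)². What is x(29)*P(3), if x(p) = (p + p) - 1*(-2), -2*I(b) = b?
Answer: -5670 - 3240*√3 ≈ -11282.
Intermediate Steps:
H(G) = 3*(6 + G^(3/2))² (H(G) = 3*(6 + G*√G)² = 3*(6 + G^(3/2))²)
I(b) = -b/2
x(p) = 2 + 2*p (x(p) = 2*p + 2 = 2 + 2*p)
P(M) = -3*(6 + 3*√3)²/2 (P(M) = -3*(6 + 3^(3/2))²/2 = -3*(6 + 3*√3)²/2)
x(29)*P(3) = (2 + 2*29)*(-189/2 - 54*√3) = (2 + 58)*(-189/2 - 54*√3) = 60*(-189/2 - 54*√3) = -5670 - 3240*√3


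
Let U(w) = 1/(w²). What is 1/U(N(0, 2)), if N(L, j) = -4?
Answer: 16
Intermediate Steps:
U(w) = w⁻²
1/U(N(0, 2)) = 1/((-4)⁻²) = 1/(1/16) = 16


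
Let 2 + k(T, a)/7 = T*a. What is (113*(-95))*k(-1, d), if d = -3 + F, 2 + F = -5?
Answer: -601160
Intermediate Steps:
F = -7 (F = -2 - 5 = -7)
d = -10 (d = -3 - 7 = -10)
k(T, a) = -14 + 7*T*a (k(T, a) = -14 + 7*(T*a) = -14 + 7*T*a)
(113*(-95))*k(-1, d) = (113*(-95))*(-14 + 7*(-1)*(-10)) = -10735*(-14 + 70) = -10735*56 = -601160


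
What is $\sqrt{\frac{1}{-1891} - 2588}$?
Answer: $\frac{i \sqrt{9254381919}}{1891} \approx 50.872 i$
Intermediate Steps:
$\sqrt{\frac{1}{-1891} - 2588} = \sqrt{- \frac{1}{1891} - 2588} = \sqrt{- \frac{4893909}{1891}} = \frac{i \sqrt{9254381919}}{1891}$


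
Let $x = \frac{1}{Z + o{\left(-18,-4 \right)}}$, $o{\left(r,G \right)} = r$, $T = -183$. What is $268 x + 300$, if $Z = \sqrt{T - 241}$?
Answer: $\frac{54894}{187} - \frac{134 i \sqrt{106}}{187} \approx 293.55 - 7.3776 i$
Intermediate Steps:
$Z = 2 i \sqrt{106}$ ($Z = \sqrt{-183 - 241} = \sqrt{-424} = 2 i \sqrt{106} \approx 20.591 i$)
$x = \frac{1}{-18 + 2 i \sqrt{106}}$ ($x = \frac{1}{2 i \sqrt{106} - 18} = \frac{1}{-18 + 2 i \sqrt{106}} \approx -0.024064 - 0.027528 i$)
$268 x + 300 = 268 \left(- \frac{9}{374} - \frac{i \sqrt{106}}{374}\right) + 300 = \left(- \frac{1206}{187} - \frac{134 i \sqrt{106}}{187}\right) + 300 = \frac{54894}{187} - \frac{134 i \sqrt{106}}{187}$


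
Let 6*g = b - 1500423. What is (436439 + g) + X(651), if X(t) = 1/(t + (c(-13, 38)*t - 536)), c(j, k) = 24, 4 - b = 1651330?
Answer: -2796898993/31478 ≈ -88853.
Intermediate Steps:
b = -1651326 (b = 4 - 1*1651330 = 4 - 1651330 = -1651326)
X(t) = 1/(-536 + 25*t) (X(t) = 1/(t + (24*t - 536)) = 1/(t + (-536 + 24*t)) = 1/(-536 + 25*t))
g = -1050583/2 (g = (-1651326 - 1500423)/6 = (1/6)*(-3151749) = -1050583/2 ≈ -5.2529e+5)
(436439 + g) + X(651) = (436439 - 1050583/2) + 1/(-536 + 25*651) = -177705/2 + 1/(-536 + 16275) = -177705/2 + 1/15739 = -2796898993/31478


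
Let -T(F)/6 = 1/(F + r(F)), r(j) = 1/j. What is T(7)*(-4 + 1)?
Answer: 63/25 ≈ 2.5200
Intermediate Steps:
r(j) = 1/j
T(F) = -6/(F + 1/F)
T(7)*(-4 + 1) = (-6*7/(1 + 7²))*(-4 + 1) = -6*7/(1 + 49)*(-3) = -6*7/50*(-3) = -6*7*1/50*(-3) = -21/25*(-3) = 63/25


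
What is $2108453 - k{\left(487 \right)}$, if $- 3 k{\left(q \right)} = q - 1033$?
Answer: $2108271$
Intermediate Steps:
$k{\left(q \right)} = \frac{1033}{3} - \frac{q}{3}$ ($k{\left(q \right)} = - \frac{q - 1033}{3} = - \frac{-1033 + q}{3} = \frac{1033}{3} - \frac{q}{3}$)
$2108453 - k{\left(487 \right)} = 2108453 - \left(\frac{1033}{3} - \frac{487}{3}\right) = 2108453 - 182 = 2108271$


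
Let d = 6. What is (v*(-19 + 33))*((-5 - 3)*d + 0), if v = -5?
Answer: 3360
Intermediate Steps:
(v*(-19 + 33))*((-5 - 3)*d + 0) = (-5*(-19 + 33))*((-5 - 3)*6 + 0) = (-5*14)*(-8*6 + 0) = -70*(-48 + 0) = -70*(-48) = 3360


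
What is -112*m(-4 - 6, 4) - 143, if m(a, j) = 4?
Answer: -591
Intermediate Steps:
-112*m(-4 - 6, 4) - 143 = -112*4 - 143 = -448 - 143 = -591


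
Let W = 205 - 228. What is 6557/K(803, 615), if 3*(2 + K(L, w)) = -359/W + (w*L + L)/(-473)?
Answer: -6484873/341587 ≈ -18.985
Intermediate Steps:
W = -23
K(L, w) = 221/69 - L/1419 - L*w/1419 (K(L, w) = -2 + (-359/(-23) + (w*L + L)/(-473))/3 = -2 + (-359*(-1/23) + (L*w + L)*(-1/473))/3 = -2 + (359/23 + (L + L*w)*(-1/473))/3 = -2 + (359/23 + (-L/473 - L*w/473))/3 = -2 + (359/23 - L/473 - L*w/473)/3 = -2 + (359/69 - L/1419 - L*w/1419) = 221/69 - L/1419 - L*w/1419)
6557/K(803, 615) = 6557/(221/69 - 1/1419*803 - 1/1419*803*615) = 6557/(221/69 - 73/129 - 14965/43) = 6557/(-341587/989) = 6557*(-989/341587) = -6484873/341587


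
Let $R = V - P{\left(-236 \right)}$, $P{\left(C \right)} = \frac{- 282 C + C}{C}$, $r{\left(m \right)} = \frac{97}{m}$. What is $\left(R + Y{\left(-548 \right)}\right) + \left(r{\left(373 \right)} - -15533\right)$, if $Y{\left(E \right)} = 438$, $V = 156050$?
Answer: $\frac{64268743}{373} \approx 1.723 \cdot 10^{5}$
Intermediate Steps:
$P{\left(C \right)} = -281$ ($P{\left(C \right)} = \frac{\left(-281\right) C}{C} = -281$)
$R = 156331$ ($R = 156050 - -281 = 156050 + 281 = 156331$)
$\left(R + Y{\left(-548 \right)}\right) + \left(r{\left(373 \right)} - -15533\right) = \left(156331 + 438\right) + \left(\frac{97}{373} - -15533\right) = 156769 + \left(97 \cdot \frac{1}{373} + 15533\right) = 156769 + \left(\frac{97}{373} + 15533\right) = 156769 + \frac{5793906}{373} = \frac{64268743}{373}$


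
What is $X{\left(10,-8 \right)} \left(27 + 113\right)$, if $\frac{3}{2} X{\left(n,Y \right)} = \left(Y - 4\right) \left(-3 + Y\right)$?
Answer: $12320$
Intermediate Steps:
$X{\left(n,Y \right)} = \frac{2 \left(-4 + Y\right) \left(-3 + Y\right)}{3}$ ($X{\left(n,Y \right)} = \frac{2 \left(Y - 4\right) \left(-3 + Y\right)}{3} = \frac{2 \left(-4 + Y\right) \left(-3 + Y\right)}{3}$)
$X{\left(10,-8 \right)} \left(27 + 113\right) = \left(8 - - \frac{112}{3} + \frac{2 \left(-8\right)^{2}}{3}\right) \left(27 + 113\right) = \left(8 + \frac{112}{3} + \frac{2}{3} \cdot 64\right) 140 = \left(8 + \frac{112}{3} + \frac{128}{3}\right) 140 = 88 \cdot 140 = 12320$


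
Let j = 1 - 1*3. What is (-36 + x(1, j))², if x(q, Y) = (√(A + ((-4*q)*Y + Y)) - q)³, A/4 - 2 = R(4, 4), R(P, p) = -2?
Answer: 3511 - 990*√6 ≈ 1086.0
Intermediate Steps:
j = -2 (j = 1 - 3 = -2)
A = 0 (A = 8 + 4*(-2) = 8 - 8 = 0)
x(q, Y) = (√(Y - 4*Y*q) - q)³ (x(q, Y) = (√(0 + ((-4*q)*Y + Y)) - q)³ = (√(0 + (-4*Y*q + Y)) - q)³ = (√(0 + (Y - 4*Y*q)) - q)³ = (√(Y - 4*Y*q) - q)³)
(-36 + x(1, j))² = (-36 - (1 - √(-1*(-2)*(-1 + 4*1)))³)² = (-36 - (1 - √(-1*(-2)*(-1 + 4)))³)² = (-36 - (1 - √(-1*(-2)*3))³)² = (-36 - (1 - √6)³)²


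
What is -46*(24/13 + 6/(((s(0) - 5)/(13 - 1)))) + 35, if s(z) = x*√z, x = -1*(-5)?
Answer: 39811/65 ≈ 612.48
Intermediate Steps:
x = 5
s(z) = 5*√z
-46*(24/13 + 6/(((s(0) - 5)/(13 - 1)))) + 35 = -46*(24/13 + 6/(((5*√0 - 5)/(13 - 1)))) + 35 = -46*(24*(1/13) + 6/(((5*0 - 5)/12))) + 35 = -46*(24/13 + 6/(((0 - 5)*(1/12)))) + 35 = -46*(24/13 + 6/((-5*1/12))) + 35 = -46*(24/13 + 6/(-5/12)) + 35 = -46*(24/13 + 6*(-12/5)) + 35 = -46*(24/13 - 72/5) + 35 = -46*(-816/65) + 35 = 37536/65 + 35 = 39811/65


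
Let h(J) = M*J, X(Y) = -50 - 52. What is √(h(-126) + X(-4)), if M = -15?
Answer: 2*√447 ≈ 42.285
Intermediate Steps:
X(Y) = -102
h(J) = -15*J
√(h(-126) + X(-4)) = √(-15*(-126) - 102) = √(1890 - 102) = √1788 = 2*√447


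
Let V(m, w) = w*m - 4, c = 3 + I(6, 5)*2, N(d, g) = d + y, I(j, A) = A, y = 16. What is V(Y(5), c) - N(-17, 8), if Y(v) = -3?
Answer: -42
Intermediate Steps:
N(d, g) = 16 + d (N(d, g) = d + 16 = 16 + d)
c = 13 (c = 3 + 5*2 = 3 + 10 = 13)
V(m, w) = -4 + m*w (V(m, w) = m*w - 4 = -4 + m*w)
V(Y(5), c) - N(-17, 8) = (-4 - 3*13) - (16 - 17) = (-4 - 39) - 1*(-1) = -43 + 1 = -42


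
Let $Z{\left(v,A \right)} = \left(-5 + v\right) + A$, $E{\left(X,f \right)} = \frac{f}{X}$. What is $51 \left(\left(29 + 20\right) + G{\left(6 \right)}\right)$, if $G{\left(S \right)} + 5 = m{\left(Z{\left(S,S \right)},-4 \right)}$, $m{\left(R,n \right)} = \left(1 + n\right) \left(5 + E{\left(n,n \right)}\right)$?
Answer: $1326$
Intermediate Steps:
$Z{\left(v,A \right)} = -5 + A + v$
$m{\left(R,n \right)} = 6 + 6 n$ ($m{\left(R,n \right)} = \left(1 + n\right) \left(5 + \frac{n}{n}\right) = \left(1 + n\right) \left(5 + 1\right) = \left(1 + n\right) 6 = 6 + 6 n$)
$G{\left(S \right)} = -23$ ($G{\left(S \right)} = -5 + \left(6 + 6 \left(-4\right)\right) = -5 + \left(6 - 24\right) = -5 - 18 = -23$)
$51 \left(\left(29 + 20\right) + G{\left(6 \right)}\right) = 51 \left(\left(29 + 20\right) - 23\right) = 51 \left(49 - 23\right) = 51 \cdot 26 = 1326$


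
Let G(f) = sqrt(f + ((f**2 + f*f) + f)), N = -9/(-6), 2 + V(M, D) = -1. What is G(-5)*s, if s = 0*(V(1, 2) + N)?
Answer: 0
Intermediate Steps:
V(M, D) = -3 (V(M, D) = -2 - 1 = -3)
N = 3/2 (N = -9*(-1/6) = 3/2 ≈ 1.5000)
s = 0 (s = 0*(-3 + 3/2) = 0*(-3/2) = 0)
G(f) = sqrt(2*f + 2*f**2) (G(f) = sqrt(f + ((f**2 + f**2) + f)) = sqrt(f + (2*f**2 + f)) = sqrt(f + (f + 2*f**2)) = sqrt(2*f + 2*f**2))
G(-5)*s = (sqrt(2)*sqrt(-5*(1 - 5)))*0 = (sqrt(2)*sqrt(-5*(-4)))*0 = (sqrt(2)*sqrt(20))*0 = (sqrt(2)*(2*sqrt(5)))*0 = (2*sqrt(10))*0 = 0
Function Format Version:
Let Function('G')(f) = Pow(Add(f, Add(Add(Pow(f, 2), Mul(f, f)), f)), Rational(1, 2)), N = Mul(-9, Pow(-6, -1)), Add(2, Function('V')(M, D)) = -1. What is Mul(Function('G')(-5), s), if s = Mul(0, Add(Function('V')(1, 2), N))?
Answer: 0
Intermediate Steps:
Function('V')(M, D) = -3 (Function('V')(M, D) = Add(-2, -1) = -3)
N = Rational(3, 2) (N = Mul(-9, Rational(-1, 6)) = Rational(3, 2) ≈ 1.5000)
s = 0 (s = Mul(0, Add(-3, Rational(3, 2))) = Mul(0, Rational(-3, 2)) = 0)
Function('G')(f) = Pow(Add(Mul(2, f), Mul(2, Pow(f, 2))), Rational(1, 2)) (Function('G')(f) = Pow(Add(f, Add(Add(Pow(f, 2), Pow(f, 2)), f)), Rational(1, 2)) = Pow(Add(f, Add(Mul(2, Pow(f, 2)), f)), Rational(1, 2)) = Pow(Add(f, Add(f, Mul(2, Pow(f, 2)))), Rational(1, 2)) = Pow(Add(Mul(2, f), Mul(2, Pow(f, 2))), Rational(1, 2)))
Mul(Function('G')(-5), s) = Mul(Mul(Pow(2, Rational(1, 2)), Pow(Mul(-5, Add(1, -5)), Rational(1, 2))), 0) = Mul(Mul(Pow(2, Rational(1, 2)), Pow(Mul(-5, -4), Rational(1, 2))), 0) = Mul(Mul(Pow(2, Rational(1, 2)), Pow(20, Rational(1, 2))), 0) = Mul(Mul(Pow(2, Rational(1, 2)), Mul(2, Pow(5, Rational(1, 2)))), 0) = Mul(Mul(2, Pow(10, Rational(1, 2))), 0) = 0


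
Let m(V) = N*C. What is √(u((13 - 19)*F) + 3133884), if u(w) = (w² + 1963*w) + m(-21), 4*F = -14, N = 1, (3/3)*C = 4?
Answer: 8*√49618 ≈ 1782.0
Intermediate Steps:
C = 4
F = -7/2 (F = (¼)*(-14) = -7/2 ≈ -3.5000)
m(V) = 4 (m(V) = 1*4 = 4)
u(w) = 4 + w² + 1963*w (u(w) = (w² + 1963*w) + 4 = 4 + w² + 1963*w)
√(u((13 - 19)*F) + 3133884) = √((4 + ((13 - 19)*(-7/2))² + 1963*((13 - 19)*(-7/2))) + 3133884) = √((4 + (-6*(-7/2))² + 1963*(-6*(-7/2))) + 3133884) = √((4 + 21² + 1963*21) + 3133884) = √((4 + 441 + 41223) + 3133884) = √(41668 + 3133884) = √3175552 = 8*√49618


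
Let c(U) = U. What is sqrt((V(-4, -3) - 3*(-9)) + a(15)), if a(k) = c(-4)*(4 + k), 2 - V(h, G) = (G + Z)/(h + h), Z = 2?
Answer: I*sqrt(754)/4 ≈ 6.8648*I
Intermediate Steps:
V(h, G) = 2 - (2 + G)/(2*h) (V(h, G) = 2 - (G + 2)/(h + h) = 2 - (2 + G)/(2*h))
a(k) = -16 - 4*k (a(k) = -4*(4 + k) = -16 - 4*k)
sqrt((V(-4, -3) - 3*(-9)) + a(15)) = sqrt(((1/2)*(-2 - 1*(-3) + 4*(-4))/(-4) - 3*(-9)) + (-16 - 4*15)) = sqrt(((1/2)*(-1/4)*(-2 + 3 - 16) + 27) + (-16 - 60)) = sqrt(((1/2)*(-1/4)*(-15) + 27) - 76) = sqrt((15/8 + 27) - 76) = sqrt(231/8 - 76) = sqrt(-377/8) = I*sqrt(754)/4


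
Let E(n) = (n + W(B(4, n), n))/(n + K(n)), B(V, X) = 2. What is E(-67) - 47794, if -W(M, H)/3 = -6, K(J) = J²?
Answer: -211345117/4422 ≈ -47794.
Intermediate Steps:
W(M, H) = 18 (W(M, H) = -3*(-6) = 18)
E(n) = (18 + n)/(n + n²) (E(n) = (n + 18)/(n + n²) = (18 + n)/(n + n²))
E(-67) - 47794 = (18 - 67)/((-67)*(1 - 67)) - 47794 = -1/67*(-49)/(-66) - 47794 = -1/67*(-1/66)*(-49) - 47794 = -49/4422 - 47794 = -211345117/4422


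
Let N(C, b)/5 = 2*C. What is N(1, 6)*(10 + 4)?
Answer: 140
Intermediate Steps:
N(C, b) = 10*C (N(C, b) = 5*(2*C) = 10*C)
N(1, 6)*(10 + 4) = (10*1)*(10 + 4) = 10*14 = 140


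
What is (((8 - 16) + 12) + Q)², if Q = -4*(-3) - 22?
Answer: 36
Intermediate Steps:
Q = -10 (Q = 12 - 22 = -10)
(((8 - 16) + 12) + Q)² = (((8 - 16) + 12) - 10)² = ((-8 + 12) - 10)² = (4 - 10)² = (-6)² = 36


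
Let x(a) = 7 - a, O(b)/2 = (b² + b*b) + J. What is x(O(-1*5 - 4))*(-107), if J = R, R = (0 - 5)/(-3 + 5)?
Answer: 33384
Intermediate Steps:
R = -5/2 ≈ -2.5000
J = -5/2 ≈ -2.5000
O(b) = -5 + 4*b² (O(b) = 2*((b² + b*b) - 5/2) = 2*((b² + b²) - 5/2) = 2*(2*b² - 5/2) = 2*(-5/2 + 2*b²) = -5 + 4*b²)
x(O(-1*5 - 4))*(-107) = (7 - (-5 + 4*(-1*5 - 4)²))*(-107) = (7 - (-5 + 4*(-5 - 4)²))*(-107) = (7 - (-5 + 4*(-9)²))*(-107) = (7 - (-5 + 4*81))*(-107) = (7 - (-5 + 324))*(-107) = (7 - 1*319)*(-107) = (7 - 319)*(-107) = -312*(-107) = 33384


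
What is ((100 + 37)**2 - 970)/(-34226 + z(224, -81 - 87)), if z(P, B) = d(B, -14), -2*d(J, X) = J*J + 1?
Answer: -35598/96677 ≈ -0.36822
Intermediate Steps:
d(J, X) = -1/2 - J**2/2 (d(J, X) = -(J*J + 1)/2 = -(J**2 + 1)/2 = -(1 + J**2)/2 = -1/2 - J**2/2)
z(P, B) = -1/2 - B**2/2
((100 + 37)**2 - 970)/(-34226 + z(224, -81 - 87)) = ((100 + 37)**2 - 970)/(-34226 + (-1/2 - (-81 - 87)**2/2)) = (137**2 - 970)/(-34226 + (-1/2 - 1/2*(-168)**2)) = (18769 - 970)/(-34226 + (-1/2 - 1/2*28224)) = 17799/(-34226 + (-1/2 - 14112)) = 17799/(-34226 - 28225/2) = 17799/(-96677/2) = 17799*(-2/96677) = -35598/96677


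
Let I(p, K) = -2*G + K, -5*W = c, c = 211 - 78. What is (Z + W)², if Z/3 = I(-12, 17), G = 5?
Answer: 784/25 ≈ 31.360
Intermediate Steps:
c = 133
W = -133/5 (W = -⅕*133 = -133/5 ≈ -26.600)
I(p, K) = -10 + K (I(p, K) = -2*5 + K = -10 + K)
Z = 21 (Z = 3*(-10 + 17) = 3*7 = 21)
(Z + W)² = (21 - 133/5)² = (-28/5)² = 784/25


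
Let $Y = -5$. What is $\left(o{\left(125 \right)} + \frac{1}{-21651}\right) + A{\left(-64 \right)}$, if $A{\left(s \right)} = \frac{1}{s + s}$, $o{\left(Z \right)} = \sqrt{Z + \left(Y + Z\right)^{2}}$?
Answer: $- \frac{21779}{2771328} + 5 \sqrt{581} \approx 120.51$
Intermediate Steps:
$o{\left(Z \right)} = \sqrt{Z + \left(-5 + Z\right)^{2}}$
$A{\left(s \right)} = \frac{1}{2 s}$
$\left(o{\left(125 \right)} + \frac{1}{-21651}\right) + A{\left(-64 \right)} = \left(\sqrt{125 + \left(-5 + 125\right)^{2}} + \frac{1}{-21651}\right) + \frac{1}{2 \left(-64\right)} = \left(\sqrt{125 + 120^{2}} - \frac{1}{21651}\right) + \frac{1}{2} \left(- \frac{1}{64}\right) = \left(\sqrt{125 + 14400} - \frac{1}{21651}\right) - \frac{1}{128} = \left(\sqrt{14525} - \frac{1}{21651}\right) - \frac{1}{128} = \left(5 \sqrt{581} - \frac{1}{21651}\right) - \frac{1}{128} = \left(- \frac{1}{21651} + 5 \sqrt{581}\right) - \frac{1}{128} = - \frac{21779}{2771328} + 5 \sqrt{581}$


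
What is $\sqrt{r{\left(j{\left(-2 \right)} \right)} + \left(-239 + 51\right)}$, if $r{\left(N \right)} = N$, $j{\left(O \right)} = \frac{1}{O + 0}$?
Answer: $\frac{i \sqrt{754}}{2} \approx 13.73 i$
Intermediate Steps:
$j{\left(O \right)} = \frac{1}{O}$
$\sqrt{r{\left(j{\left(-2 \right)} \right)} + \left(-239 + 51\right)} = \sqrt{\frac{1}{-2} + \left(-239 + 51\right)} = \sqrt{- \frac{1}{2} - 188} = \sqrt{- \frac{377}{2}} = \frac{i \sqrt{754}}{2}$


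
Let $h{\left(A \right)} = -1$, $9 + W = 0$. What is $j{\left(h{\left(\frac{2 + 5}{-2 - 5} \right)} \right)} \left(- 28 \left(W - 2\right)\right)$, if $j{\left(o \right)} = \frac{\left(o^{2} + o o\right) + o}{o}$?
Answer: $-308$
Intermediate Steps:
$W = -9$ ($W = -9 + 0 = -9$)
$j{\left(o \right)} = \frac{o + 2 o^{2}}{o}$ ($j{\left(o \right)} = \frac{\left(o^{2} + o^{2}\right) + o}{o} = \frac{2 o^{2} + o}{o} = \frac{o + 2 o^{2}}{o}$)
$j{\left(h{\left(\frac{2 + 5}{-2 - 5} \right)} \right)} \left(- 28 \left(W - 2\right)\right) = \left(1 + 2 \left(-1\right)\right) \left(- 28 \left(-9 - 2\right)\right) = \left(1 - 2\right) \left(- 28 \left(-9 - 2\right)\right) = - \left(-28\right) \left(-11\right) = \left(-1\right) 308 = -308$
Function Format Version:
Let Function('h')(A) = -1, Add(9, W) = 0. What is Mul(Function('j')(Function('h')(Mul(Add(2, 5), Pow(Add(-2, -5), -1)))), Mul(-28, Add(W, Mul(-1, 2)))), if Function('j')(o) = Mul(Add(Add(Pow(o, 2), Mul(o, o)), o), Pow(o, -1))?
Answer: -308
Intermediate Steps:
W = -9 (W = Add(-9, 0) = -9)
Function('j')(o) = Mul(Pow(o, -1), Add(o, Mul(2, Pow(o, 2)))) (Function('j')(o) = Mul(Add(Add(Pow(o, 2), Pow(o, 2)), o), Pow(o, -1)) = Mul(Add(Mul(2, Pow(o, 2)), o), Pow(o, -1)) = Mul(Add(o, Mul(2, Pow(o, 2))), Pow(o, -1)) = Mul(Pow(o, -1), Add(o, Mul(2, Pow(o, 2)))))
Mul(Function('j')(Function('h')(Mul(Add(2, 5), Pow(Add(-2, -5), -1)))), Mul(-28, Add(W, Mul(-1, 2)))) = Mul(Add(1, Mul(2, -1)), Mul(-28, Add(-9, Mul(-1, 2)))) = Mul(Add(1, -2), Mul(-28, Add(-9, -2))) = Mul(-1, Mul(-28, -11)) = Mul(-1, 308) = -308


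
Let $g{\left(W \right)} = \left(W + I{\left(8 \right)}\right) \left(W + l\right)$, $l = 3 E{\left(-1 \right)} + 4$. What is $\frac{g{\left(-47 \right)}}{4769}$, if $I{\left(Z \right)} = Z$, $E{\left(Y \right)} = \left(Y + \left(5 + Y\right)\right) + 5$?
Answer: $\frac{39}{251} \approx 0.15538$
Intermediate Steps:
$E{\left(Y \right)} = 10 + 2 Y$ ($E{\left(Y \right)} = \left(5 + 2 Y\right) + 5 = 10 + 2 Y$)
$l = 28$ ($l = 3 \left(10 + 2 \left(-1\right)\right) + 4 = 3 \left(10 - 2\right) + 4 = 3 \cdot 8 + 4 = 24 + 4 = 28$)
$g{\left(W \right)} = \left(8 + W\right) \left(28 + W\right)$ ($g{\left(W \right)} = \left(W + 8\right) \left(W + 28\right) = \left(8 + W\right) \left(28 + W\right)$)
$\frac{g{\left(-47 \right)}}{4769} = \frac{224 + \left(-47\right)^{2} + 36 \left(-47\right)}{4769} = \left(224 + 2209 - 1692\right) \frac{1}{4769} = 741 \cdot \frac{1}{4769} = \frac{39}{251}$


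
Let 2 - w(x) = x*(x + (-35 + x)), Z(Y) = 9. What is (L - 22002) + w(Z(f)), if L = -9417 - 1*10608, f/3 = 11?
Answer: -41872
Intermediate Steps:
f = 33 (f = 3*11 = 33)
w(x) = 2 - x*(-35 + 2*x) (w(x) = 2 - x*(x + (-35 + x)) = 2 - x*(-35 + 2*x))
L = -20025 (L = -9417 - 10608 = -20025)
(L - 22002) + w(Z(f)) = (-20025 - 22002) + (2 - 2*9² + 35*9) = -42027 + (2 - 2*81 + 315) = -42027 + (2 - 162 + 315) = -42027 + 155 = -41872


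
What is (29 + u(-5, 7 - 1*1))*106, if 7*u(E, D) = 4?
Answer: 21942/7 ≈ 3134.6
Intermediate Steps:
u(E, D) = 4/7 (u(E, D) = (⅐)*4 = 4/7)
(29 + u(-5, 7 - 1*1))*106 = (29 + 4/7)*106 = (207/7)*106 = 21942/7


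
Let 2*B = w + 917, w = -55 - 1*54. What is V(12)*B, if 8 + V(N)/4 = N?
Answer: 6464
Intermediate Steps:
V(N) = -32 + 4*N
w = -109 (w = -55 - 54 = -109)
B = 404 (B = (-109 + 917)/2 = (1/2)*808 = 404)
V(12)*B = (-32 + 4*12)*404 = (-32 + 48)*404 = 16*404 = 6464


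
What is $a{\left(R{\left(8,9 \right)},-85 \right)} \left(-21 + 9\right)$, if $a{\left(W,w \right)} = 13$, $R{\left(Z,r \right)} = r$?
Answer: $-156$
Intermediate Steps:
$a{\left(R{\left(8,9 \right)},-85 \right)} \left(-21 + 9\right) = 13 \left(-21 + 9\right) = 13 \left(-12\right) = -156$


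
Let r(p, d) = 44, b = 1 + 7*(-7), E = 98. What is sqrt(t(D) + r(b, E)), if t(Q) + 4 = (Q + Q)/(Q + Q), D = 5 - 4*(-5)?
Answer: sqrt(41) ≈ 6.4031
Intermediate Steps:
b = -48 (b = 1 - 49 = -48)
D = 25 (D = 5 + 20 = 25)
t(Q) = -3 (t(Q) = -4 + (Q + Q)/(Q + Q) = -4 + (2*Q)/((2*Q)) = -4 + (2*Q)*(1/(2*Q)) = -4 + 1 = -3)
sqrt(t(D) + r(b, E)) = sqrt(-3 + 44) = sqrt(41)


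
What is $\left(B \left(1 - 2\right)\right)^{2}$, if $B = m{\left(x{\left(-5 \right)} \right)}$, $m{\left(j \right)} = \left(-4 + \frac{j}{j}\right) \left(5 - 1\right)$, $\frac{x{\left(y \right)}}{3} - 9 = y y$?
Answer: $144$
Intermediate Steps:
$x{\left(y \right)} = 27 + 3 y^{2}$ ($x{\left(y \right)} = 27 + 3 y y = 27 + 3 y^{2}$)
$m{\left(j \right)} = -12$ ($m{\left(j \right)} = \left(-4 + 1\right) 4 = \left(-3\right) 4 = -12$)
$B = -12$
$\left(B \left(1 - 2\right)\right)^{2} = \left(- 12 \left(1 - 2\right)\right)^{2} = \left(\left(-12\right) \left(-1\right)\right)^{2} = 12^{2} = 144$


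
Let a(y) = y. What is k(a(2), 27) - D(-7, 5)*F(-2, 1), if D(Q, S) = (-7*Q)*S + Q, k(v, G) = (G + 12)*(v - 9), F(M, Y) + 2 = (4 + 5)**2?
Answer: -19075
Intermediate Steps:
F(M, Y) = 79 (F(M, Y) = -2 + (4 + 5)**2 = -2 + 9**2 = -2 + 81 = 79)
k(v, G) = (-9 + v)*(12 + G) (k(v, G) = (12 + G)*(-9 + v) = (-9 + v)*(12 + G))
D(Q, S) = Q - 7*Q*S (D(Q, S) = -7*Q*S + Q = Q - 7*Q*S)
k(a(2), 27) - D(-7, 5)*F(-2, 1) = (-108 - 9*27 + 12*2 + 27*2) - (-7*(1 - 7*5))*79 = (-108 - 243 + 24 + 54) - (-7*(1 - 35))*79 = -273 - (-7*(-34))*79 = -273 - 238*79 = -273 - 1*18802 = -273 - 18802 = -19075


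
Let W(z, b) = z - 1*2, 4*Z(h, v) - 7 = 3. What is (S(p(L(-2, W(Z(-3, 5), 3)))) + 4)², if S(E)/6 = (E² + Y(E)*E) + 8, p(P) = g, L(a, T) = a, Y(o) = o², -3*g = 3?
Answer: 2704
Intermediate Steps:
Z(h, v) = 5/2 (Z(h, v) = 7/4 + (¼)*3 = 7/4 + ¾ = 5/2)
g = -1 (g = -⅓*3 = -1)
W(z, b) = -2 + z (W(z, b) = z - 2 = -2 + z)
p(P) = -1
S(E) = 48 + 6*E² + 6*E³ (S(E) = 6*((E² + E²*E) + 8) = 6*((E² + E³) + 8) = 6*(8 + E² + E³) = 48 + 6*E² + 6*E³)
(S(p(L(-2, W(Z(-3, 5), 3)))) + 4)² = ((48 + 6*(-1)² + 6*(-1)³) + 4)² = ((48 + 6*1 + 6*(-1)) + 4)² = ((48 + 6 - 6) + 4)² = (48 + 4)² = 52² = 2704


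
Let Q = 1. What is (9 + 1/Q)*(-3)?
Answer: -30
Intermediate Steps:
(9 + 1/Q)*(-3) = (9 + 1/1)*(-3) = (9 + 1)*(-3) = 10*(-3) = -30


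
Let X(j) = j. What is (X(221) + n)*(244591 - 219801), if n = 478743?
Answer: 11873517560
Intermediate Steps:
(X(221) + n)*(244591 - 219801) = (221 + 478743)*(244591 - 219801) = 478964*24790 = 11873517560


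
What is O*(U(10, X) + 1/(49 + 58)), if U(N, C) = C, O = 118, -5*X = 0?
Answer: 118/107 ≈ 1.1028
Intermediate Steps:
X = 0 (X = -1/5*0 = 0)
O*(U(10, X) + 1/(49 + 58)) = 118*(0 + 1/(49 + 58)) = 118*(0 + 1/107) = 118*(1/107) = 118/107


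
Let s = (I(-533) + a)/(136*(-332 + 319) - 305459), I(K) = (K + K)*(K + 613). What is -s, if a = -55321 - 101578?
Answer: -242179/307227 ≈ -0.78827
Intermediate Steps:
a = -156899
I(K) = 2*K*(613 + K) (I(K) = (2*K)*(613 + K) = 2*K*(613 + K))
s = 242179/307227 (s = (2*(-533)*(613 - 533) - 156899)/(136*(-332 + 319) - 305459) = (2*(-533)*80 - 156899)/(136*(-13) - 305459) = (-85280 - 156899)/(-1768 - 305459) = -242179/(-307227) = -242179*(-1/307227) = 242179/307227 ≈ 0.78827)
-s = -1*242179/307227 = -242179/307227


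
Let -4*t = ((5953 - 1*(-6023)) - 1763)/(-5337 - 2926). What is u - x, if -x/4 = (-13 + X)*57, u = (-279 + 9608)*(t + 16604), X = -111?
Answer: 5118873192165/33052 ≈ 1.5487e+8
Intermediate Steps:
t = 10213/33052 (t = -((5953 - 1*(-6023)) - 1763)/(4*(-5337 - 2926)) = -((5953 + 6023) - 1763)/(4*(-8263)) = -(11976 - 1763)*(-1)/(4*8263) = -10213*(-1)/(4*8263) = -1/4*(-10213/8263) = 10213/33052 ≈ 0.30900)
u = 5119807638309/33052 (u = (-279 + 9608)*(10213/33052 + 16604) = 9329*(548805621/33052) = 5119807638309/33052 ≈ 1.5490e+8)
x = 28272 (x = -4*(-13 - 111)*57 = -(-496)*57 = -4*(-7068) = 28272)
u - x = 5119807638309/33052 - 1*28272 = 5119807638309/33052 - 28272 = 5118873192165/33052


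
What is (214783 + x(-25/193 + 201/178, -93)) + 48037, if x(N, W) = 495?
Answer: 263315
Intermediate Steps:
(214783 + x(-25/193 + 201/178, -93)) + 48037 = (214783 + 495) + 48037 = 215278 + 48037 = 263315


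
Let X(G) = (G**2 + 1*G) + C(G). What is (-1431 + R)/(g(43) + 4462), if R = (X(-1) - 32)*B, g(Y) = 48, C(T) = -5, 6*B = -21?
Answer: -2603/9020 ≈ -0.28858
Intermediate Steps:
B = -7/2 (B = (1/6)*(-21) = -7/2 ≈ -3.5000)
X(G) = -5 + G + G**2 (X(G) = (G**2 + 1*G) - 5 = (G**2 + G) - 5 = (G + G**2) - 5 = -5 + G + G**2)
R = 259/2 (R = ((-5 - 1 + (-1)**2) - 32)*(-7/2) = ((-5 - 1 + 1) - 32)*(-7/2) = (-5 - 32)*(-7/2) = -37*(-7/2) = 259/2 ≈ 129.50)
(-1431 + R)/(g(43) + 4462) = (-1431 + 259/2)/(48 + 4462) = -2603/2/4510 = -2603/2*1/4510 = -2603/9020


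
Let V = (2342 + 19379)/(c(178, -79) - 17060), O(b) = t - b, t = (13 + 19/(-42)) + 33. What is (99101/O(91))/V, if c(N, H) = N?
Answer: 436440804/257549 ≈ 1694.6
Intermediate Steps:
t = 1913/42 (t = (13 + 19*(-1/42)) + 33 = (13 - 19/42) + 33 = 527/42 + 33 = 1913/42 ≈ 45.548)
O(b) = 1913/42 - b
V = -21721/16882 (V = (2342 + 19379)/(178 - 17060) = 21721/(-16882) = 21721*(-1/16882) = -21721/16882 ≈ -1.2866)
(99101/O(91))/V = (99101/(1913/42 - 1*91))/(-21721/16882) = (99101/(1913/42 - 91))*(-16882/21721) = (99101/(-1909/42))*(-16882/21721) = (99101*(-42/1909))*(-16882/21721) = -4162242/1909*(-16882/21721) = 436440804/257549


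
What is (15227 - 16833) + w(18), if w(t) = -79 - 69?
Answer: -1754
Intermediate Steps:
w(t) = -148
(15227 - 16833) + w(18) = (15227 - 16833) - 148 = -1606 - 148 = -1754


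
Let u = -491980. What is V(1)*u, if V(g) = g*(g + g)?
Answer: -983960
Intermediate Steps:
V(g) = 2*g² (V(g) = g*(2*g) = 2*g²)
V(1)*u = (2*1²)*(-491980) = (2*1)*(-491980) = 2*(-491980) = -983960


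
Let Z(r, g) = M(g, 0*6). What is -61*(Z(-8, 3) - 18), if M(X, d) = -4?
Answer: 1342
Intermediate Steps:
Z(r, g) = -4
-61*(Z(-8, 3) - 18) = -61*(-4 - 18) = -61*(-22) = 1342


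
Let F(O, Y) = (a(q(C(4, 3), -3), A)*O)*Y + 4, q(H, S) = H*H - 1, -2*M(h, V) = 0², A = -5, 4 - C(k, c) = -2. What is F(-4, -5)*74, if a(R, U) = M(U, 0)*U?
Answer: 296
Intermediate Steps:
C(k, c) = 6 (C(k, c) = 4 - 1*(-2) = 4 + 2 = 6)
M(h, V) = 0 (M(h, V) = -½*0² = -½*0 = 0)
q(H, S) = -1 + H² (q(H, S) = H² - 1 = -1 + H²)
a(R, U) = 0 (a(R, U) = 0*U = 0)
F(O, Y) = 4 (F(O, Y) = (0*O)*Y + 4 = 0*Y + 4 = 0 + 4 = 4)
F(-4, -5)*74 = 4*74 = 296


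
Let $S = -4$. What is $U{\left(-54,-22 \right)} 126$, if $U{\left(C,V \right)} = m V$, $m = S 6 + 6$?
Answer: $49896$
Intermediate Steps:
$m = -18$ ($m = \left(-4\right) 6 + 6 = -24 + 6 = -18$)
$U{\left(C,V \right)} = - 18 V$
$U{\left(-54,-22 \right)} 126 = \left(-18\right) \left(-22\right) 126 = 396 \cdot 126 = 49896$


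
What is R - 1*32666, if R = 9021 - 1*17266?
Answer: -40911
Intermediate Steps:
R = -8245 (R = 9021 - 17266 = -8245)
R - 1*32666 = -8245 - 1*32666 = -8245 - 32666 = -40911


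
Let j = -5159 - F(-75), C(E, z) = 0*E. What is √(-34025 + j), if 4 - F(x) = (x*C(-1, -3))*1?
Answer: 2*I*√9797 ≈ 197.96*I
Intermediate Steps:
C(E, z) = 0
F(x) = 4 (F(x) = 4 - x*0 = 4 - 0 = 4 - 1*0 = 4 + 0 = 4)
j = -5163 (j = -5159 - 1*4 = -5159 - 4 = -5163)
√(-34025 + j) = √(-34025 - 5163) = √(-39188) = 2*I*√9797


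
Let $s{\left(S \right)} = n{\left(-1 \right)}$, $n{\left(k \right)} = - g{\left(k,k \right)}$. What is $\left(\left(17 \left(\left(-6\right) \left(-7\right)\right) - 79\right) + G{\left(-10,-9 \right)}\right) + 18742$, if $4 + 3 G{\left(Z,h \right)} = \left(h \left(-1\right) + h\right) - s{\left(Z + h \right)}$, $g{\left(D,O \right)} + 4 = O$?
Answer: $19374$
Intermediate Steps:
$g{\left(D,O \right)} = -4 + O$
$n{\left(k \right)} = 4 - k$ ($n{\left(k \right)} = - (-4 + k) = 4 - k$)
$s{\left(S \right)} = 5$ ($s{\left(S \right)} = 4 - -1 = 4 + 1 = 5$)
$G{\left(Z,h \right)} = -3$ ($G{\left(Z,h \right)} = - \frac{4}{3} + \frac{\left(h \left(-1\right) + h\right) - 5}{3} = - \frac{4}{3} + \frac{\left(- h + h\right) - 5}{3} = - \frac{4}{3} + \frac{0 - 5}{3} = - \frac{4}{3} + \frac{1}{3} \left(-5\right) = - \frac{4}{3} - \frac{5}{3} = -3$)
$\left(\left(17 \left(\left(-6\right) \left(-7\right)\right) - 79\right) + G{\left(-10,-9 \right)}\right) + 18742 = \left(\left(17 \left(\left(-6\right) \left(-7\right)\right) - 79\right) - 3\right) + 18742 = \left(\left(17 \cdot 42 - 79\right) - 3\right) + 18742 = \left(\left(714 - 79\right) - 3\right) + 18742 = \left(635 - 3\right) + 18742 = 632 + 18742 = 19374$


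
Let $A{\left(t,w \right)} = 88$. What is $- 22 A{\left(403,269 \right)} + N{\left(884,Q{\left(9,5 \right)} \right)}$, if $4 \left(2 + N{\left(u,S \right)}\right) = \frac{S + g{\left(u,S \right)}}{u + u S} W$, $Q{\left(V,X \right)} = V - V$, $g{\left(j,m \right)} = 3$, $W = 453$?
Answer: $- \frac{6851409}{3536} \approx -1937.6$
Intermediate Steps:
$Q{\left(V,X \right)} = 0$
$N{\left(u,S \right)} = -2 + \frac{453 \left(3 + S\right)}{4 \left(u + S u\right)}$ ($N{\left(u,S \right)} = -2 + \frac{\frac{S + 3}{u + u S} 453}{4} = -2 + \frac{\frac{3 + S}{u + S u} 453}{4} = -2 + \frac{453 \frac{1}{u + S u} \left(3 + S\right)}{4} = -2 + \frac{453 \left(3 + S\right)}{4 \left(u + S u\right)}$)
$- 22 A{\left(403,269 \right)} + N{\left(884,Q{\left(9,5 \right)} \right)} = \left(-22\right) 88 + \frac{1359 - 7072 + 453 \cdot 0 - 0 \cdot 884}{4 \cdot 884 \left(1 + 0\right)} = -1936 + \frac{1}{4} \cdot \frac{1}{884} \cdot 1^{-1} \left(1359 - 7072 + 0 + 0\right) = -1936 + \frac{1}{4} \cdot \frac{1}{884} \cdot 1 \left(-5713\right) = -1936 - \frac{5713}{3536} = - \frac{6851409}{3536}$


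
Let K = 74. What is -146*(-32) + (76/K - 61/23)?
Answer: 3974489/851 ≈ 4670.4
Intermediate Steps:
-146*(-32) + (76/K - 61/23) = -146*(-32) + (76/74 - 61/23) = 4672 + (76*(1/74) - 61*1/23) = 4672 + (38/37 - 61/23) = 4672 - 1383/851 = 3974489/851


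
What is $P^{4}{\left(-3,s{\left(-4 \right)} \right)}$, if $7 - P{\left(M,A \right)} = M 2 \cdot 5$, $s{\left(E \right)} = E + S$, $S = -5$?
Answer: $1874161$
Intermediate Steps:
$s{\left(E \right)} = -5 + E$ ($s{\left(E \right)} = E - 5 = -5 + E$)
$P{\left(M,A \right)} = 7 - 10 M$ ($P{\left(M,A \right)} = 7 - M 2 \cdot 5 = 7 - 2 M 5 = 7 - 10 M$)
$P^{4}{\left(-3,s{\left(-4 \right)} \right)} = \left(7 - -30\right)^{4} = \left(7 + 30\right)^{4} = 37^{4} = 1874161$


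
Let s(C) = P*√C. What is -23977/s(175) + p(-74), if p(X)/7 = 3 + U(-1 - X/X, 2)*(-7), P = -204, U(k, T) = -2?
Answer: 119 + 23977*√7/7140 ≈ 127.88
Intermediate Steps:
p(X) = 119 (p(X) = 7*(3 - 2*(-7)) = 7*(3 + 14) = 7*17 = 119)
s(C) = -204*√C
-23977/s(175) + p(-74) = -23977*(-√7/7140) + 119 = -(-23977)*√7/7140 + 119 = 23977*√7/7140 + 119 = 119 + 23977*√7/7140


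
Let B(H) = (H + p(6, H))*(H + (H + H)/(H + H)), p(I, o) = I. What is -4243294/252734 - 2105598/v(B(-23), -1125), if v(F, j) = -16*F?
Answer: 11517371219/34371824 ≈ 335.08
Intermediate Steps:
B(H) = (1 + H)*(6 + H) (B(H) = (H + 6)*(H + (H + H)/(H + H)) = (6 + H)*(H + (2*H)/((2*H))) = (6 + H)*(H + (2*H)*(1/(2*H))) = (6 + H)*(H + 1) = (6 + H)*(1 + H) = (1 + H)*(6 + H))
-4243294/252734 - 2105598/v(B(-23), -1125) = -4243294/252734 - 2105598*(-1/(16*(6 + (-23)² + 7*(-23)))) = -4243294*1/252734 - 2105598*(-1/(16*(6 + 529 - 161))) = -2121647/126367 - 2105598/((-16*374)) = -2121647/126367 - 2105598/(-5984) = -2121647/126367 - 2105598*(-1/5984) = -2121647/126367 + 95709/272 = 11517371219/34371824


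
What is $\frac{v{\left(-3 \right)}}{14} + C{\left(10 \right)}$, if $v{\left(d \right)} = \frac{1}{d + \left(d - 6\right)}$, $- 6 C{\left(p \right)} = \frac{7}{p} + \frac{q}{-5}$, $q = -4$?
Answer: $- \frac{43}{168} \approx -0.25595$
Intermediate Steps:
$C{\left(p \right)} = - \frac{2}{15} - \frac{7}{6 p}$ ($C{\left(p \right)} = - \frac{\frac{7}{p} - \frac{4}{-5}}{6} = - \frac{\frac{7}{p} - - \frac{4}{5}}{6} = - \frac{\frac{7}{p} + \frac{4}{5}}{6} = - \frac{\frac{4}{5} + \frac{7}{p}}{6} = - \frac{2}{15} - \frac{7}{6 p}$)
$v{\left(d \right)} = \frac{1}{-6 + 2 d}$ ($v{\left(d \right)} = \frac{1}{d + \left(-6 + d\right)} = \frac{1}{-6 + 2 d}$)
$\frac{v{\left(-3 \right)}}{14} + C{\left(10 \right)} = \frac{\frac{1}{2} \frac{1}{-3 - 3}}{14} + \frac{-35 - 40}{30 \cdot 10} = \frac{\frac{1}{2} \frac{1}{-6}}{14} + \frac{1}{30} \cdot \frac{1}{10} \left(-35 - 40\right) = \frac{\frac{1}{2} \left(- \frac{1}{6}\right)}{14} + \frac{1}{30} \cdot \frac{1}{10} \left(-75\right) = \frac{1}{14} \left(- \frac{1}{12}\right) - \frac{1}{4} = - \frac{1}{168} - \frac{1}{4} = - \frac{43}{168}$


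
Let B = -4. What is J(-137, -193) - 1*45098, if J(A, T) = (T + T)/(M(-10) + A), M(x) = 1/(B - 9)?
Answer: -40179809/891 ≈ -45095.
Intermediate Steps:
M(x) = -1/13 (M(x) = 1/(-4 - 9) = 1/(-13) = -1/13)
J(A, T) = 2*T/(-1/13 + A) (J(A, T) = (T + T)/(-1/13 + A) = (2*T)/(-1/13 + A) = 2*T/(-1/13 + A))
J(-137, -193) - 1*45098 = 26*(-193)/(-1 + 13*(-137)) - 1*45098 = 26*(-193)/(-1 - 1781) - 45098 = 26*(-193)/(-1782) - 45098 = 26*(-193)*(-1/1782) - 45098 = 2509/891 - 45098 = -40179809/891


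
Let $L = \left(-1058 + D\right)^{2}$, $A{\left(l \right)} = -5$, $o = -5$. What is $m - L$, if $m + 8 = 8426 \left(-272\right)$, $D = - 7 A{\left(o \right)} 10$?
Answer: $-2793144$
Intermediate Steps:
$D = 350$ ($D = \left(-7\right) \left(-5\right) 10 = 35 \cdot 10 = 350$)
$m = -2291880$ ($m = -8 + 8426 \left(-272\right) = -8 - 2291872 = -2291880$)
$L = 501264$ ($L = \left(-1058 + 350\right)^{2} = \left(-708\right)^{2} = 501264$)
$m - L = -2291880 - 501264 = -2793144$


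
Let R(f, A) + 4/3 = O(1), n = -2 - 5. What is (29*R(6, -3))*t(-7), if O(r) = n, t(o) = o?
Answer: 5075/3 ≈ 1691.7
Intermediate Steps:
n = -7
O(r) = -7
R(f, A) = -25/3 (R(f, A) = -4/3 - 7 = -25/3)
(29*R(6, -3))*t(-7) = (29*(-25/3))*(-7) = -725/3*(-7) = 5075/3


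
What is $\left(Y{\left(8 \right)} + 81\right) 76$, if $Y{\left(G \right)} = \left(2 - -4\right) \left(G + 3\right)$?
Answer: $11172$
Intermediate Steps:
$Y{\left(G \right)} = 18 + 6 G$ ($Y{\left(G \right)} = \left(2 + 4\right) \left(3 + G\right) = 6 \left(3 + G\right) = 18 + 6 G$)
$\left(Y{\left(8 \right)} + 81\right) 76 = \left(\left(18 + 6 \cdot 8\right) + 81\right) 76 = \left(\left(18 + 48\right) + 81\right) 76 = \left(66 + 81\right) 76 = 147 \cdot 76 = 11172$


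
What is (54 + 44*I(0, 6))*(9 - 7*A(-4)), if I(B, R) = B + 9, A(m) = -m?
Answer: -8550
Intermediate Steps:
I(B, R) = 9 + B
(54 + 44*I(0, 6))*(9 - 7*A(-4)) = (54 + 44*(9 + 0))*(9 - (-7)*(-4)) = (54 + 44*9)*(9 - 7*4) = (54 + 396)*(9 - 28) = 450*(-19) = -8550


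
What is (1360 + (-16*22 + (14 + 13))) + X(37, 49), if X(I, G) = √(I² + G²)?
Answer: 1035 + √3770 ≈ 1096.4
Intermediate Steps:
X(I, G) = √(G² + I²)
(1360 + (-16*22 + (14 + 13))) + X(37, 49) = (1360 + (-16*22 + (14 + 13))) + √(49² + 37²) = (1360 + (-352 + 27)) + √(2401 + 1369) = (1360 - 325) + √3770 = 1035 + √3770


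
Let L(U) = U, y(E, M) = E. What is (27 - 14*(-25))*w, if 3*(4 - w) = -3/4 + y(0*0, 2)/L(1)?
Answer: 6409/4 ≈ 1602.3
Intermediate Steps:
w = 17/4 (w = 4 - (-3/4 + (0*0)/1)/3 = 4 - (-3*¼ + 0*1)/3 = 4 - (-¾ + 0)/3 = 4 - ⅓*(-¾) = 4 + ¼ = 17/4 ≈ 4.2500)
(27 - 14*(-25))*w = (27 - 14*(-25))*(17/4) = (27 + 350)*(17/4) = 377*(17/4) = 6409/4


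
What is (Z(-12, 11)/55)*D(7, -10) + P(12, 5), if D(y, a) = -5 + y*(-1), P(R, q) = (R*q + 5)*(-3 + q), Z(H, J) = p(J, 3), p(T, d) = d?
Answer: 7114/55 ≈ 129.35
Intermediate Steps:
Z(H, J) = 3
P(R, q) = (-3 + q)*(5 + R*q) (P(R, q) = (5 + R*q)*(-3 + q) = (-3 + q)*(5 + R*q))
D(y, a) = -5 - y
(Z(-12, 11)/55)*D(7, -10) + P(12, 5) = (3/55)*(-5 - 1*7) + (-15 + 5*5 + 12*5² - 3*12*5) = (3*(1/55))*(-5 - 7) + (-15 + 25 + 12*25 - 180) = (3/55)*(-12) + (-15 + 25 + 300 - 180) = -36/55 + 130 = 7114/55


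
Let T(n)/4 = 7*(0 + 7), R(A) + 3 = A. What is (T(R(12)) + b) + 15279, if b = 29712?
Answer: 45187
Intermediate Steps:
R(A) = -3 + A
T(n) = 196 (T(n) = 4*(7*(0 + 7)) = 4*(7*7) = 4*49 = 196)
(T(R(12)) + b) + 15279 = (196 + 29712) + 15279 = 29908 + 15279 = 45187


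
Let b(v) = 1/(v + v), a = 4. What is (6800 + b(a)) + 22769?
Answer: 236553/8 ≈ 29569.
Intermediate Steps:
b(v) = 1/(2*v)
(6800 + b(a)) + 22769 = (6800 + (½)/4) + 22769 = (6800 + (½)*(¼)) + 22769 = (6800 + ⅛) + 22769 = 54401/8 + 22769 = 236553/8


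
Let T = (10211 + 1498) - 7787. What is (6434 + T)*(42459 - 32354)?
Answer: 104647380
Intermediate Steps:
T = 3922 (T = 11709 - 7787 = 3922)
(6434 + T)*(42459 - 32354) = (6434 + 3922)*(42459 - 32354) = 10356*10105 = 104647380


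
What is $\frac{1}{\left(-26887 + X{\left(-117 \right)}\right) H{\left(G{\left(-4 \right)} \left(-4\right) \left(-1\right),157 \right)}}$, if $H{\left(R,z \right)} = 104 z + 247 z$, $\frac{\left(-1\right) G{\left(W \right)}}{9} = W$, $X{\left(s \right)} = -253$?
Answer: $- \frac{1}{1495603980} \approx -6.6863 \cdot 10^{-10}$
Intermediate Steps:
$G{\left(W \right)} = - 9 W$
$H{\left(R,z \right)} = 351 z$
$\frac{1}{\left(-26887 + X{\left(-117 \right)}\right) H{\left(G{\left(-4 \right)} \left(-4\right) \left(-1\right),157 \right)}} = \frac{1}{\left(-26887 - 253\right) 351 \cdot 157} = \frac{1}{\left(-27140\right) 55107} = \left(- \frac{1}{27140}\right) \frac{1}{55107} = - \frac{1}{1495603980}$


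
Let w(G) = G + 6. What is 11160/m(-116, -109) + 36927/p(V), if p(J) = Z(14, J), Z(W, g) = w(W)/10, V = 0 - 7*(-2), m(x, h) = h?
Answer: 4002723/218 ≈ 18361.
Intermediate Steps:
w(G) = 6 + G
V = 14 (V = 0 + 14 = 14)
Z(W, g) = ⅗ + W/10 (Z(W, g) = (6 + W)/10 = (6 + W)*(⅒) = ⅗ + W/10)
p(J) = 2 (p(J) = ⅗ + (⅒)*14 = ⅗ + 7/5 = 2)
11160/m(-116, -109) + 36927/p(V) = 11160/(-109) + 36927/2 = 11160*(-1/109) + 36927*(½) = -11160/109 + 36927/2 = 4002723/218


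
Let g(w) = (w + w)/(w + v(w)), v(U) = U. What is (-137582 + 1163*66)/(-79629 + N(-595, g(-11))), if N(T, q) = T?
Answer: 7603/10028 ≈ 0.75818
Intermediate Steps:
g(w) = 1 (g(w) = (w + w)/(w + w) = (2*w)/((2*w)) = (2*w)*(1/(2*w)) = 1)
(-137582 + 1163*66)/(-79629 + N(-595, g(-11))) = (-137582 + 1163*66)/(-79629 - 595) = (-137582 + 76758)/(-80224) = -60824*(-1/80224) = 7603/10028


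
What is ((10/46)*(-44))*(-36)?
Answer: 7920/23 ≈ 344.35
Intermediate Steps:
((10/46)*(-44))*(-36) = ((10*(1/46))*(-44))*(-36) = ((5/23)*(-44))*(-36) = -220/23*(-36) = 7920/23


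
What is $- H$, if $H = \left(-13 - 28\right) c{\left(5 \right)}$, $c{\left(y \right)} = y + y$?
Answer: $410$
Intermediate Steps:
$c{\left(y \right)} = 2 y$
$H = -410$ ($H = \left(-13 - 28\right) 2 \cdot 5 = \left(-41\right) 10 = -410$)
$- H = \left(-1\right) \left(-410\right) = 410$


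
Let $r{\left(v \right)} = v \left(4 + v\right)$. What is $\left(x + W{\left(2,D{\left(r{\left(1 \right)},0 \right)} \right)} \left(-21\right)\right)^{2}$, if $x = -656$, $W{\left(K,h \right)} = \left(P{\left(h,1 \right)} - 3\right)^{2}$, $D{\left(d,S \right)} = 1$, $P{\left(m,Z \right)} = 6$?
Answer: $714025$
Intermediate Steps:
$W{\left(K,h \right)} = 9$ ($W{\left(K,h \right)} = \left(6 - 3\right)^{2} = 3^{2} = 9$)
$\left(x + W{\left(2,D{\left(r{\left(1 \right)},0 \right)} \right)} \left(-21\right)\right)^{2} = \left(-656 + 9 \left(-21\right)\right)^{2} = \left(-656 - 189\right)^{2} = \left(-845\right)^{2} = 714025$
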